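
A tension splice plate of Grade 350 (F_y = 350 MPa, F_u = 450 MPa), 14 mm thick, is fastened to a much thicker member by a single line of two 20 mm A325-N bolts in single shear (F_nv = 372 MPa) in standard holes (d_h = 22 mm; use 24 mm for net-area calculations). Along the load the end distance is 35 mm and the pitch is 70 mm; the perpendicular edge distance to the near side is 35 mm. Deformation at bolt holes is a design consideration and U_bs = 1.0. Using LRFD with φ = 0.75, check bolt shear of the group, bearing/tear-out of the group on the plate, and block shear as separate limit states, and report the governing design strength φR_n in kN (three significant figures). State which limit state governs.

175 kN (bolt shear governs)

Bolt shear: A_b = π·20²/4 = 314.2 mm²; R_n = 372 × 314.2 × 2 × 1 / 1000 = 233.7 kN → 0.75 × 233.7 = 175 kN.
Bearing: edge l_c = 24, r_n = 181.4 kN; interior l_c = 48, r_n = 302.4 kN; R_n = 181.4 + 1·302.4 = 483.8 kN → 363 kN.
Block shear: A_gv = 1470, A_nv = 966, A_nt = 322 mm²; R_n = min(0.6F_uA_nv, 0.6F_yA_gv) + U_bs·F_u·A_nt = 405.7 kN → 304 kN.
Bolt shear governs: 175 kN.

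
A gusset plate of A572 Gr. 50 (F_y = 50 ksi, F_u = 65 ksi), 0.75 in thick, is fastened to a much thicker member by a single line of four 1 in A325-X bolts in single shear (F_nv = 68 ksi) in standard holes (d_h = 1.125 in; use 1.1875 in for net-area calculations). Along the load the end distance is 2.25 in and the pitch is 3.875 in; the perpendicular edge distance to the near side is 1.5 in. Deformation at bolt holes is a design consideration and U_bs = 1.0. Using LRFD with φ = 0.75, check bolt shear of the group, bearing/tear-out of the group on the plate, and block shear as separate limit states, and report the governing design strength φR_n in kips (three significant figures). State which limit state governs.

160 kips (bolt shear governs)

Bolt shear: A_b = π·1²/4 = 0.7854 in²; R_n = 68 × 0.7854 × 4 × 1 = 213.6 kips → 0.75 × 213.6 = 160 kips.
Bearing: edge l_c = 1.688, r_n = 98.72 kips; interior l_c = 2.75, r_n = 117 kips; R_n = 98.72 + 3·117 = 449.7 kips → 337 kips.
Block shear: A_gv = 10.41, A_nv = 7.289, A_nt = 0.6797 in²; R_n = min(0.6F_uA_nv, 0.6F_yA_gv) + U_bs·F_u·A_nt = 328.5 kips → 246 kips.
Bolt shear governs: 160 kips.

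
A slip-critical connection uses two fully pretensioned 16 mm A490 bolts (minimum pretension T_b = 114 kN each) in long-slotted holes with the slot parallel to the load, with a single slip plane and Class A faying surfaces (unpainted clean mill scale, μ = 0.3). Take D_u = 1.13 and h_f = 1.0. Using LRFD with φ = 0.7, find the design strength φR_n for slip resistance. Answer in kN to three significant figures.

54.1 kN

R_n = μ · D_u · h_f · T_b · n_s · n_b = 0.3 × 1.13 × 1.0 × 114 × 1 × 2 = 77.29 kN.
Design strength φR_n = 0.7 × 77.29 = 54.1 kN.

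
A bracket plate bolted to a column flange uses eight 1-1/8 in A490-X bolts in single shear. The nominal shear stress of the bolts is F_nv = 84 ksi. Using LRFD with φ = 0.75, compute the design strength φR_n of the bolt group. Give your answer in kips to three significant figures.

A_b = π × 1.125² / 4 = 0.994 in².
R_n = F_nv · A_b · n · n_s = 84 × 0.994 × 8 × 1 = 668 kips.
Design strength φR_n = 0.75 × 668 = 501 kips.

501 kips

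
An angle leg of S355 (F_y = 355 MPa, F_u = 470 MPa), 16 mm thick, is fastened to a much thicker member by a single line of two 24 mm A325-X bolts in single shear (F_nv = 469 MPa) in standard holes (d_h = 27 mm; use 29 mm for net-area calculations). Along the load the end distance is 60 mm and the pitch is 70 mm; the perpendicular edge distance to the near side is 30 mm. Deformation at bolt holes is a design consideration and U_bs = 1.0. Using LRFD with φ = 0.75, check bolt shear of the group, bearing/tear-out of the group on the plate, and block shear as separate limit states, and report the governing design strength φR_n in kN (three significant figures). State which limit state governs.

Bolt shear: A_b = π·24²/4 = 452.4 mm²; R_n = 469 × 452.4 × 2 × 1 / 1000 = 424.3 kN → 0.75 × 424.3 = 318 kN.
Bearing: edge l_c = 46.5, r_n = 419.6 kN; interior l_c = 43, r_n = 388 kN; R_n = 419.6 + 1·388 = 807.6 kN → 606 kN.
Block shear: A_gv = 2080, A_nv = 1384, A_nt = 248 mm²; R_n = min(0.6F_uA_nv, 0.6F_yA_gv) + U_bs·F_u·A_nt = 506.8 kN → 380 kN.
Bolt shear governs: 318 kN.

318 kN (bolt shear governs)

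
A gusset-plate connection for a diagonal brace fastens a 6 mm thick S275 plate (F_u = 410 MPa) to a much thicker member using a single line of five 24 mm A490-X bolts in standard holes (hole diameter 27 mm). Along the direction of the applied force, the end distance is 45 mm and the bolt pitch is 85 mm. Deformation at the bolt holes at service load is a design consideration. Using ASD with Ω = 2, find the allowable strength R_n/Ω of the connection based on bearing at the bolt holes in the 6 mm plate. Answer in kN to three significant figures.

Per bolt r_n = 1.2 l_c t F_u ≤ 2.4 d t F_u; upper limit = 2.4 × 24 × 6 × 410 / 1000 = 141.7 kN.
Edge bolt: l_c = 45 − 27/2 = 31.5 mm → 1.2 × 31.5 × 6 × 410 / 1000 = 92.99 → r_n = 92.99 kN.
Interior bolts: l_c = 85 − 27 = 58 mm → 1.2 × 58 × 6 × 410 / 1000 = 171.2 → r_n = 141.7 kN.
R_n = 1 × 92.99 + 4 × 141.7 = 659.8 kN.
Allowable strength R_n/Ω = 659.8 / 2 = 330 kN.

330 kN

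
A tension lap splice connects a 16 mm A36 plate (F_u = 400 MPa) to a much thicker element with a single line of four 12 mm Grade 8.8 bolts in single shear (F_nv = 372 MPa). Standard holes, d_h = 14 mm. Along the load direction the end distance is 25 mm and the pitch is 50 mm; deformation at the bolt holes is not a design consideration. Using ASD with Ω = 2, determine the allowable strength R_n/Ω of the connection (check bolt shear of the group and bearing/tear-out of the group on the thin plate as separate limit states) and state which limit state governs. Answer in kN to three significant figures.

Bolt shear: A_b = π·12²/4 = 113.1 mm²; R_n = 372 × 113.1 × 4 × 1 / 1000 = 168.3 kN → 168.3 / 2 = 84.1 kN.
Bearing (1.5 l_c t F_u ≤ 3.0 d t F_u): upper limit = 3.0·12·16·400 / 1000 = 230.4 kN.
  Edge l_c = 25 − 14/2 = 18 → r_n = 172.8 kN; interior l_c = 50 − 14 = 36 → r_n = 230.4 kN.
  R_n,bearing = 1·172.8 + 3·230.4 = 864 kN → 864 / 2 = 432 kN.
Bolt shear governs: 84.1 kN.

84.1 kN (bolt shear governs)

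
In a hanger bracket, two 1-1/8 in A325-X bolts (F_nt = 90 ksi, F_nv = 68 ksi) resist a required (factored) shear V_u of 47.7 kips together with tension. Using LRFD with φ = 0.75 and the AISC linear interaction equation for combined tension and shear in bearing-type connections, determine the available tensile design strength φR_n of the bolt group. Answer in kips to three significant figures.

A_b = π·1.125²/4 = 0.994 in²; f_rv = 47.7 / (2 × 0.994) = 23.99 ksi.
F'_nt = 1.3 F_nt − (F_nt / φF_nv) f_rv = 1.3·90 − (90/(0.75·68))·23.99 = 74.66 ksi, capped at F_nt → F'_nt = 74.66 ksi.
R_n = F'_nt · A_b · n = 74.66 × 0.994 × 2 = 148.4 kips.
Design strength φR_n = 0.75 × 148.4 = 111 kips.

111 kips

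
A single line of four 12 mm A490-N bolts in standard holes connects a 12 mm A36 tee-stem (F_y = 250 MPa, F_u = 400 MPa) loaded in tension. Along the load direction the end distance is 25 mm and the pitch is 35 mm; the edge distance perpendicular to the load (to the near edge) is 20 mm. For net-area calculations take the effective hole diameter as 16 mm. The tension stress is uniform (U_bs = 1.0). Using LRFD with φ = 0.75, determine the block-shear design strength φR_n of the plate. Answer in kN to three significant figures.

203 kN

Shear plane L_v = 25 + 3·35 = 130 mm; A_gv = 130 × 12 = 1560 mm².
A_nv = (130 − 3.5·16) × 12 = 888 mm².
A_nt = (20 − 0.5·16) × 12 = 144 mm².
0.6 F_u A_nv = 213.1 kN; 0.6 F_y A_gv = 234 kN → shear rupture governs the shear term.
R_n = 213.1 + 1.0 × 400 × 144 / 1000 = 270.7 kN.
Design strength φR_n = 0.75 × 270.7 = 203 kN.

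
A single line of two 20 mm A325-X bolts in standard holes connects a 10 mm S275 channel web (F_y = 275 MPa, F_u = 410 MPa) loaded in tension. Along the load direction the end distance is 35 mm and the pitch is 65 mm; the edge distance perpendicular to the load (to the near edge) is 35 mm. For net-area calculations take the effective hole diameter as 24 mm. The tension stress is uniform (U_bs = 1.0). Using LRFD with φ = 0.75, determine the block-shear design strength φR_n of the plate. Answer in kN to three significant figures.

189 kN

Shear plane L_v = 35 + 1·65 = 100 mm; A_gv = 100 × 10 = 1000 mm².
A_nv = (100 − 1.5·24) × 10 = 640 mm².
A_nt = (35 − 0.5·24) × 10 = 230 mm².
0.6 F_u A_nv = 157.4 kN; 0.6 F_y A_gv = 165 kN → shear rupture governs the shear term.
R_n = 157.4 + 1.0 × 410 × 230 / 1000 = 251.7 kN.
Design strength φR_n = 0.75 × 251.7 = 189 kN.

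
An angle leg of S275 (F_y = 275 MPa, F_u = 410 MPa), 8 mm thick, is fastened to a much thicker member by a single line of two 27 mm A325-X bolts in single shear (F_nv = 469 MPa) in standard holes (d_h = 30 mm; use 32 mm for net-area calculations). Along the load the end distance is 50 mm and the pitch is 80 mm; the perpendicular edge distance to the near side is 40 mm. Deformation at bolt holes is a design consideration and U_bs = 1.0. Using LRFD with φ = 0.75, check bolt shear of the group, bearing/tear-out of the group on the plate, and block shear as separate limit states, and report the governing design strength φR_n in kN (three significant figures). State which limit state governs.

180 kN (block shear governs)

Bolt shear: A_b = π·27²/4 = 572.6 mm²; R_n = 469 × 572.6 × 2 × 1 / 1000 = 537.1 kN → 0.75 × 537.1 = 403 kN.
Bearing: edge l_c = 35, r_n = 137.8 kN; interior l_c = 50, r_n = 196.8 kN; R_n = 137.8 + 1·196.8 = 334.6 kN → 251 kN.
Block shear: A_gv = 1040, A_nv = 656, A_nt = 192 mm²; R_n = min(0.6F_uA_nv, 0.6F_yA_gv) + U_bs·F_u·A_nt = 240.1 kN → 180 kN.
Block shear governs: 180 kN.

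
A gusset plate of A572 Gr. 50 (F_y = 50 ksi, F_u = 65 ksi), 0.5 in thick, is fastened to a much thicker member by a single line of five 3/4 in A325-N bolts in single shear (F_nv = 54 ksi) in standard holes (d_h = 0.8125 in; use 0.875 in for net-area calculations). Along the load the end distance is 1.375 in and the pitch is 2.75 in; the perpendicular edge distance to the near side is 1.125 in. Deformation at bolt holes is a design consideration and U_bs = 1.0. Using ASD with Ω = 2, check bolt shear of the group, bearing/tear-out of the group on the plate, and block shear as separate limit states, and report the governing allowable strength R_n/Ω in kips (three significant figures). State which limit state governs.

59.6 kips (bolt shear governs)

Bolt shear: A_b = π·0.75²/4 = 0.4418 in²; R_n = 54 × 0.4418 × 5 × 1 = 119.3 kips → 119.3 / 2 = 59.6 kips.
Bearing: edge l_c = 0.9688, r_n = 37.78 kips; interior l_c = 1.938, r_n = 58.5 kips; R_n = 37.78 + 4·58.5 = 271.8 kips → 136 kips.
Block shear: A_gv = 6.188, A_nv = 4.219, A_nt = 0.3438 in²; R_n = min(0.6F_uA_nv, 0.6F_yA_gv) + U_bs·F_u·A_nt = 186.9 kips → 93.4 kips.
Bolt shear governs: 59.6 kips.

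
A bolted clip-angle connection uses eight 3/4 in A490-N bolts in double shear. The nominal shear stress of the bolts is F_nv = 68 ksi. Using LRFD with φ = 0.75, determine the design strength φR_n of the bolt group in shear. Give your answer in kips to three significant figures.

A_b = π × 0.75² / 4 = 0.4418 in².
R_n = F_nv · A_b · n · n_s = 68 × 0.4418 × 8 × 2 = 480.7 kips.
Design strength φR_n = 0.75 × 480.7 = 360 kips.

360 kips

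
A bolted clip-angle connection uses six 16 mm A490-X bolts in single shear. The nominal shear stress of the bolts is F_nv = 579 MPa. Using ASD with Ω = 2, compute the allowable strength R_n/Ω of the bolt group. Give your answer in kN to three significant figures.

A_b = π × 16² / 4 = 201.1 mm².
R_n = F_nv · A_b · n · n_s = 579 × 201.1 × 6 × 1 / 1000 = 698.5 kN.
Allowable strength R_n/Ω = 698.5 / 2 = 349 kN.

349 kN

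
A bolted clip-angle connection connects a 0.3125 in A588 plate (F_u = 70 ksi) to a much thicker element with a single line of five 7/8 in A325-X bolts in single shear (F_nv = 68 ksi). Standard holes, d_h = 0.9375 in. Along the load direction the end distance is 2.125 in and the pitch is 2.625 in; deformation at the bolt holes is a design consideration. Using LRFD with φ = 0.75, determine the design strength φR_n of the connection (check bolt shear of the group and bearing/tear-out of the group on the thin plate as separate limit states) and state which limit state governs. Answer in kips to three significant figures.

Bolt shear: A_b = π·0.875²/4 = 0.6013 in²; R_n = 68 × 0.6013 × 5 × 1 = 204.4 kips → 0.75 × 204.4 = 153 kips.
Bearing (1.2 l_c t F_u ≤ 2.4 d t F_u): upper limit = 2.4·0.875·0.3125·70 = 45.94 kips.
  Edge l_c = 2.125 − 0.9375/2 = 1.656 → r_n = 43.48 kips; interior l_c = 2.625 − 0.9375 = 1.688 → r_n = 44.3 kips.
  R_n,bearing = 1·43.48 + 4·44.3 = 220.7 kips → 0.75 × 220.7 = 165 kips.
Bolt shear governs: 153 kips.

153 kips (bolt shear governs)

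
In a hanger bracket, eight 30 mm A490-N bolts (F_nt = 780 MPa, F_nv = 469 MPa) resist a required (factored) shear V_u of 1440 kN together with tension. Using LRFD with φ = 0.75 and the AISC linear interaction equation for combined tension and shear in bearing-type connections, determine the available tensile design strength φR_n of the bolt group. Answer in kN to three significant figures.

1910 kN

A_b = π·30²/4 = 706.9 mm²; f_rv = 1440 × 1000 / (8 × 706.9) = 254.6 MPa.
F'_nt = 1.3 F_nt − (F_nt / φF_nv) f_rv = 1.3·780 − (780/(0.75·469))·254.6 = 449.3 MPa, capped at F_nt → F'_nt = 449.3 MPa.
R_n = F'_nt · A_b · n = 449.3 × 706.9 × 8 / 1000 = 2541 kN.
Design strength φR_n = 0.75 × 2541 = 1910 kN.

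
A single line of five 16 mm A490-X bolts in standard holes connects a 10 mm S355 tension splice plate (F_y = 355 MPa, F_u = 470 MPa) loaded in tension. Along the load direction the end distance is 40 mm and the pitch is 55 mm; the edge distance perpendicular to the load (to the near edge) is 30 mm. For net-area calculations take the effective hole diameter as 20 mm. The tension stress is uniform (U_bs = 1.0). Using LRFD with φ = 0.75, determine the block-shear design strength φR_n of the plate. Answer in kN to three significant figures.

Shear plane L_v = 40 + 4·55 = 260 mm; A_gv = 260 × 10 = 2600 mm².
A_nv = (260 − 4.5·20) × 10 = 1700 mm².
A_nt = (30 − 0.5·20) × 10 = 200 mm².
0.6 F_u A_nv = 479.4 kN; 0.6 F_y A_gv = 553.8 kN → shear rupture governs the shear term.
R_n = 479.4 + 1.0 × 470 × 200 / 1000 = 573.4 kN.
Design strength φR_n = 0.75 × 573.4 = 430 kN.

430 kN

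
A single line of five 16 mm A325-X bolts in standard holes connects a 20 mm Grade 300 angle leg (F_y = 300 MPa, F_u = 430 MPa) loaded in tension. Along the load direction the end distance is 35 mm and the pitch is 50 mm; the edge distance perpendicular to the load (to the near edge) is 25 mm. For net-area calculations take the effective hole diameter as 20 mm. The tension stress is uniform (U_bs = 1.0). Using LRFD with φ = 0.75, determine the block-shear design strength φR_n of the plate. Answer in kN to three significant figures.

Shear plane L_v = 35 + 4·50 = 235 mm; A_gv = 235 × 20 = 4700 mm².
A_nv = (235 − 4.5·20) × 20 = 2900 mm².
A_nt = (25 − 0.5·20) × 20 = 300 mm².
0.6 F_u A_nv = 748.2 kN; 0.6 F_y A_gv = 846 kN → shear rupture governs the shear term.
R_n = 748.2 + 1.0 × 430 × 300 / 1000 = 877.2 kN.
Design strength φR_n = 0.75 × 877.2 = 658 kN.

658 kN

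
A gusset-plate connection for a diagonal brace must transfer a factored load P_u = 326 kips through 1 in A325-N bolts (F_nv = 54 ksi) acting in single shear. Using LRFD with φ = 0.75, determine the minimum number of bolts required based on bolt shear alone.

11 bolts

A_b = π·1²/4 = 0.7854 in².
Per-bolt design strength φR_n = 0.75 × 54 × 0.7854 × 1 = 31.81 kips.
n ≥ 326 / 31.81 = 10.25 → use 11 bolts.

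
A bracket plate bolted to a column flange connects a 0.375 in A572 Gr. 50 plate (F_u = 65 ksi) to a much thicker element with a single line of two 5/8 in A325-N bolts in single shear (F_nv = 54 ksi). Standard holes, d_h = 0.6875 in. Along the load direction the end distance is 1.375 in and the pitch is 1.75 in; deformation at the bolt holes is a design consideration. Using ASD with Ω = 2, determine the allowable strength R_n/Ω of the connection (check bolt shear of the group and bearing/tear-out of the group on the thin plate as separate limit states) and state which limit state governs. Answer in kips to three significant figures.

16.6 kips (bolt shear governs)

Bolt shear: A_b = π·0.625²/4 = 0.3068 in²; R_n = 54 × 0.3068 × 2 × 1 = 33.13 kips → 33.13 / 2 = 16.6 kips.
Bearing (1.2 l_c t F_u ≤ 2.4 d t F_u): upper limit = 2.4·0.625·0.375·65 = 36.56 kips.
  Edge l_c = 1.375 − 0.6875/2 = 1.031 → r_n = 30.16 kips; interior l_c = 1.75 − 0.6875 = 1.062 → r_n = 31.08 kips.
  R_n,bearing = 1·30.16 + 1·31.08 = 61.24 kips → 61.24 / 2 = 30.6 kips.
Bolt shear governs: 16.6 kips.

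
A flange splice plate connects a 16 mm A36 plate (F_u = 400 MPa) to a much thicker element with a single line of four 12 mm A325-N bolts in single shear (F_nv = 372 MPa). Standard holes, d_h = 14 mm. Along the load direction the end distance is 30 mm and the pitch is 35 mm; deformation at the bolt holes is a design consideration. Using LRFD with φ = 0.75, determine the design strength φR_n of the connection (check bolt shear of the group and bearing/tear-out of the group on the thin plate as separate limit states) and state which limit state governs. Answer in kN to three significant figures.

Bolt shear: A_b = π·12²/4 = 113.1 mm²; R_n = 372 × 113.1 × 4 × 1 / 1000 = 168.3 kN → 0.75 × 168.3 = 126 kN.
Bearing (1.2 l_c t F_u ≤ 2.4 d t F_u): upper limit = 2.4·12·16·400 / 1000 = 184.3 kN.
  Edge l_c = 30 − 14/2 = 23 → r_n = 176.6 kN; interior l_c = 35 − 14 = 21 → r_n = 161.3 kN.
  R_n,bearing = 1·176.6 + 3·161.3 = 660.5 kN → 0.75 × 660.5 = 495 kN.
Bolt shear governs: 126 kN.

126 kN (bolt shear governs)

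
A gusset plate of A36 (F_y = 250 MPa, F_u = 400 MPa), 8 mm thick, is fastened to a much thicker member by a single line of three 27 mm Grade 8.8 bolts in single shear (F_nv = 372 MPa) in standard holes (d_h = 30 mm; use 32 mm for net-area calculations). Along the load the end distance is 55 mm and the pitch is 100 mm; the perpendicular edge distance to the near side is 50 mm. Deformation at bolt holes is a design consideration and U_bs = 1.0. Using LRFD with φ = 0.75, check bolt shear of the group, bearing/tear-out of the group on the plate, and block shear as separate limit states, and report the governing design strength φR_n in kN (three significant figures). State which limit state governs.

Bolt shear: A_b = π·27²/4 = 572.6 mm²; R_n = 372 × 572.6 × 3 × 1 / 1000 = 639 kN → 0.75 × 639 = 479 kN.
Bearing: edge l_c = 40, r_n = 153.6 kN; interior l_c = 70, r_n = 207.4 kN; R_n = 153.6 + 2·207.4 = 568.3 kN → 426 kN.
Block shear: A_gv = 2040, A_nv = 1400, A_nt = 272 mm²; R_n = min(0.6F_uA_nv, 0.6F_yA_gv) + U_bs·F_u·A_nt = 414.8 kN → 311 kN.
Block shear governs: 311 kN.

311 kN (block shear governs)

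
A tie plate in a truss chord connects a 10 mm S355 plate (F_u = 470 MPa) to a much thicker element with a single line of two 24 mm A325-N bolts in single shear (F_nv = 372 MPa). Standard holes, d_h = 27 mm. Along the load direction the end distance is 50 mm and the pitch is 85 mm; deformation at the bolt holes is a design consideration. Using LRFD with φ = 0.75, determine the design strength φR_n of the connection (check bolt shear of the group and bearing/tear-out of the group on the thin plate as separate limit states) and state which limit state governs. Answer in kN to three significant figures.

252 kN (bolt shear governs)

Bolt shear: A_b = π·24²/4 = 452.4 mm²; R_n = 372 × 452.4 × 2 × 1 / 1000 = 336.6 kN → 0.75 × 336.6 = 252 kN.
Bearing (1.2 l_c t F_u ≤ 2.4 d t F_u): upper limit = 2.4·24·10·470 / 1000 = 270.7 kN.
  Edge l_c = 50 − 27/2 = 36.5 → r_n = 205.9 kN; interior l_c = 85 − 27 = 58 → r_n = 270.7 kN.
  R_n,bearing = 1·205.9 + 1·270.7 = 476.6 kN → 0.75 × 476.6 = 357 kN.
Bolt shear governs: 252 kN.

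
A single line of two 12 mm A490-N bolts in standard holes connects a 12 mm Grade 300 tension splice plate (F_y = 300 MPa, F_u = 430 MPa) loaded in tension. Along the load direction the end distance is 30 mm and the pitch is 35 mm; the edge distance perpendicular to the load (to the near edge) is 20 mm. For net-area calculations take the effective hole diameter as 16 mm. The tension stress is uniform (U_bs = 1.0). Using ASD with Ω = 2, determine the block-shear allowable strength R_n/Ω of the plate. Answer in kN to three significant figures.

94.4 kN

Shear plane L_v = 30 + 1·35 = 65 mm; A_gv = 65 × 12 = 780 mm².
A_nv = (65 − 1.5·16) × 12 = 492 mm².
A_nt = (20 − 0.5·16) × 12 = 144 mm².
0.6 F_u A_nv = 126.9 kN; 0.6 F_y A_gv = 140.4 kN → shear rupture governs the shear term.
R_n = 126.9 + 1.0 × 430 × 144 / 1000 = 188.9 kN.
Allowable strength R_n/Ω = 188.9 / 2 = 94.4 kN.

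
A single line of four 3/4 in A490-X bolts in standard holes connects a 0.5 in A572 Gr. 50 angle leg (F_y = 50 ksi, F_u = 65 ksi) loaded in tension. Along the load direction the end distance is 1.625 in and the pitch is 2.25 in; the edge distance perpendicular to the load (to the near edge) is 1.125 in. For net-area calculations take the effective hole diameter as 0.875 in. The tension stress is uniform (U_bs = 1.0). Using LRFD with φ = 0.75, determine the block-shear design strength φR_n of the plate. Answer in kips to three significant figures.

94.5 kips

Shear plane L_v = 1.625 + 3·2.25 = 8.375 in; A_gv = 8.375 × 0.5 = 4.188 in².
A_nv = (8.375 − 3.5·0.875) × 0.5 = 2.656 in².
A_nt = (1.125 − 0.5·0.875) × 0.5 = 0.3438 in².
0.6 F_u A_nv = 103.6 kips; 0.6 F_y A_gv = 125.6 kips → shear rupture governs the shear term.
R_n = 103.6 + 1.0 × 65 × 0.3438 = 125.9 kips.
Design strength φR_n = 0.75 × 125.9 = 94.5 kips.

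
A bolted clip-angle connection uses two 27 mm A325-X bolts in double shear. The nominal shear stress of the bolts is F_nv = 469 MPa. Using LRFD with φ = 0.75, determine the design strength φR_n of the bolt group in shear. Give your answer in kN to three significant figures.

806 kN

A_b = π × 27² / 4 = 572.6 mm².
R_n = F_nv · A_b · n · n_s = 469 × 572.6 × 2 × 2 / 1000 = 1074 kN.
Design strength φR_n = 0.75 × 1074 = 806 kN.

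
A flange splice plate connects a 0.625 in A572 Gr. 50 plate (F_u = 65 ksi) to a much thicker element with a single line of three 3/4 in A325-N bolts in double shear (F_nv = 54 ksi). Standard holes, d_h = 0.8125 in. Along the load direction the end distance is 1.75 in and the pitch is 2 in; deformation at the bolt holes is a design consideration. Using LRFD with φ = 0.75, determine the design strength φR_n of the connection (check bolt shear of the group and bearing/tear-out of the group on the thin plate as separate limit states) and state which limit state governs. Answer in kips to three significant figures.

107 kips (bolt shear governs)

Bolt shear: A_b = π·0.75²/4 = 0.4418 in²; R_n = 54 × 0.4418 × 3 × 2 = 143.1 kips → 0.75 × 143.1 = 107 kips.
Bearing (1.2 l_c t F_u ≤ 2.4 d t F_u): upper limit = 2.4·0.75·0.625·65 = 73.12 kips.
  Edge l_c = 1.75 − 0.8125/2 = 1.344 → r_n = 65.51 kips; interior l_c = 2 − 0.8125 = 1.188 → r_n = 57.89 kips.
  R_n,bearing = 1·65.51 + 2·57.89 = 181.3 kips → 0.75 × 181.3 = 136 kips.
Bolt shear governs: 107 kips.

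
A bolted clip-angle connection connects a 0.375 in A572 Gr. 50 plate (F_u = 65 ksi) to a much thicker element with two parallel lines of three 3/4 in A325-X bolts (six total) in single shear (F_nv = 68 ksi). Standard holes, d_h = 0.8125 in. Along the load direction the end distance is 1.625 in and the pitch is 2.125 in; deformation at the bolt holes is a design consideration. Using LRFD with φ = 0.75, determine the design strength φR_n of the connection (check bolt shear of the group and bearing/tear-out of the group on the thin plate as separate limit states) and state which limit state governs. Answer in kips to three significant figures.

135 kips (bolt shear governs)

Bolt shear: A_b = π·0.75²/4 = 0.4418 in²; R_n = 68 × 0.4418 × 6 × 1 = 180.2 kips → 0.75 × 180.2 = 135 kips.
Bearing (1.2 l_c t F_u ≤ 2.4 d t F_u): upper limit = 2.4·0.75·0.375·65 = 43.87 kips.
  Edge l_c = 1.625 − 0.8125/2 = 1.219 → r_n = 35.65 kips; interior l_c = 2.125 − 0.8125 = 1.312 → r_n = 38.39 kips.
  R_n,bearing = 2·35.65 + 4·38.39 = 224.9 kips → 0.75 × 224.9 = 169 kips.
Bolt shear governs: 135 kips.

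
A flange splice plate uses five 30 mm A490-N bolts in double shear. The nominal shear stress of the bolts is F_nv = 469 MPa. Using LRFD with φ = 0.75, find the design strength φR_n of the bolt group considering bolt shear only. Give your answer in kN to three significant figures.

A_b = π × 30² / 4 = 706.9 mm².
R_n = F_nv · A_b · n · n_s = 469 × 706.9 × 5 × 2 / 1000 = 3315 kN.
Design strength φR_n = 0.75 × 3315 = 2490 kN.

2490 kN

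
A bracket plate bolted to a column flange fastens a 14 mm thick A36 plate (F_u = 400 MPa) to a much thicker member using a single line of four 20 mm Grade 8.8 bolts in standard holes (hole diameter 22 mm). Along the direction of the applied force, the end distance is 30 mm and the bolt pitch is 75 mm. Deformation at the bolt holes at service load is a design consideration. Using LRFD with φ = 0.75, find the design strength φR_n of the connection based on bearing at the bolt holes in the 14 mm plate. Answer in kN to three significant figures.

701 kN

Per bolt r_n = 1.2 l_c t F_u ≤ 2.4 d t F_u; upper limit = 2.4 × 20 × 14 × 400 / 1000 = 268.8 kN.
Edge bolt: l_c = 30 − 22/2 = 19 mm → 1.2 × 19 × 14 × 400 / 1000 = 127.7 → r_n = 127.7 kN.
Interior bolts: l_c = 75 − 22 = 53 mm → 1.2 × 53 × 14 × 400 / 1000 = 356.2 → r_n = 268.8 kN.
R_n = 1 × 127.7 + 3 × 268.8 = 934.1 kN.
Design strength φR_n = 0.75 × 934.1 = 701 kN.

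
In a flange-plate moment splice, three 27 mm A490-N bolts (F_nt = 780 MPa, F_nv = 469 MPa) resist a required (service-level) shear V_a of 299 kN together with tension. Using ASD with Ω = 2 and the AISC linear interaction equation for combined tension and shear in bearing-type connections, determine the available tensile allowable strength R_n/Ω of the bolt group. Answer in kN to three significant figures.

A_b = π·27²/4 = 572.6 mm²; f_rv = 299 × 1000 / (3 × 572.6) = 174.1 MPa.
F'_nt = 1.3 F_nt − (Ω F_nt / F_nv) f_rv = 1.3·780 − (2·780/469)·174.1 = 435 MPa, capped at F_nt → F'_nt = 435 MPa.
R_n = F'_nt · A_b · n = 435 × 572.6 × 3 / 1000 = 747.2 kN.
Allowable strength R_n/Ω = 747.2 / 2 = 374 kN.

374 kN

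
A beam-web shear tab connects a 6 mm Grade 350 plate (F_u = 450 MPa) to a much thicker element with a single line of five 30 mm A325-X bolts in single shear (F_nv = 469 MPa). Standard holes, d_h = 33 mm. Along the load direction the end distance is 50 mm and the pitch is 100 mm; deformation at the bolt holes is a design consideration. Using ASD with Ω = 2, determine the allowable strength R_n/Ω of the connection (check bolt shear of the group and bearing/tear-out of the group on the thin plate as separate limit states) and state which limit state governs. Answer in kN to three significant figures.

Bolt shear: A_b = π·30²/4 = 706.9 mm²; R_n = 469 × 706.9 × 5 × 1 / 1000 = 1658 kN → 1658 / 2 = 829 kN.
Bearing (1.2 l_c t F_u ≤ 2.4 d t F_u): upper limit = 2.4·30·6·450 / 1000 = 194.4 kN.
  Edge l_c = 50 − 33/2 = 33.5 → r_n = 108.5 kN; interior l_c = 100 − 33 = 67 → r_n = 194.4 kN.
  R_n,bearing = 1·108.5 + 4·194.4 = 886.1 kN → 886.1 / 2 = 443 kN.
Bearing governs: 443 kN.

443 kN (bearing governs)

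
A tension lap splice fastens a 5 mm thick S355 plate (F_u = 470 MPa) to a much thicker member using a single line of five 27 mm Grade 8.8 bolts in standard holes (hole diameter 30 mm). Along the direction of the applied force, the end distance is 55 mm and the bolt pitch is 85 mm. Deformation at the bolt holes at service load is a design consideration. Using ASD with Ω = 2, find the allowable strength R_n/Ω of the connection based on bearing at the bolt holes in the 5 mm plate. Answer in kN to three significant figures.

361 kN

Per bolt r_n = 1.2 l_c t F_u ≤ 2.4 d t F_u; upper limit = 2.4 × 27 × 5 × 470 / 1000 = 152.3 kN.
Edge bolt: l_c = 55 − 30/2 = 40 mm → 1.2 × 40 × 5 × 470 / 1000 = 112.8 → r_n = 112.8 kN.
Interior bolts: l_c = 85 − 30 = 55 mm → 1.2 × 55 × 5 × 470 / 1000 = 155.1 → r_n = 152.3 kN.
R_n = 1 × 112.8 + 4 × 152.3 = 721.9 kN.
Allowable strength R_n/Ω = 721.9 / 2 = 361 kN.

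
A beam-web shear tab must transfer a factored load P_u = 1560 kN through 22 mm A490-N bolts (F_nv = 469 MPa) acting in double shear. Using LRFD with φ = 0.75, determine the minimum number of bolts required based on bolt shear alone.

A_b = π·22²/4 = 380.1 mm².
Per-bolt design strength φR_n = 0.75 × 469 × 380.1 × 2 / 1000 = 267.4 kN.
n ≥ 1560 / 267.4 = 5.833 → use 6 bolts.

6 bolts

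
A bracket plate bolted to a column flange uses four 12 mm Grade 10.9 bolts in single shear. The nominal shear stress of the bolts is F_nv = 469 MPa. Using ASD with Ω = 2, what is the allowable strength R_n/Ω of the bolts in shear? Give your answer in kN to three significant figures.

106 kN

A_b = π × 12² / 4 = 113.1 mm².
R_n = F_nv · A_b · n · n_s = 469 × 113.1 × 4 × 1 / 1000 = 212.2 kN.
Allowable strength R_n/Ω = 212.2 / 2 = 106 kN.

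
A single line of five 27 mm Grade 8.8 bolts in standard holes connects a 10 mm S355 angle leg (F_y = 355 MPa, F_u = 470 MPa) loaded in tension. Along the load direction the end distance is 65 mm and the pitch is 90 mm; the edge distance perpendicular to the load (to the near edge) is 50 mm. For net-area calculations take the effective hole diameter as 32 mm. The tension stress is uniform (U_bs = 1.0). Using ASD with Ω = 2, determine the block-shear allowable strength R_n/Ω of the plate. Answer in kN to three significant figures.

Shear plane L_v = 65 + 4·90 = 425 mm; A_gv = 425 × 10 = 4250 mm².
A_nv = (425 − 4.5·32) × 10 = 2810 mm².
A_nt = (50 − 0.5·32) × 10 = 340 mm².
0.6 F_u A_nv = 792.4 kN; 0.6 F_y A_gv = 905.2 kN → shear rupture governs the shear term.
R_n = 792.4 + 1.0 × 470 × 340 / 1000 = 952.2 kN.
Allowable strength R_n/Ω = 952.2 / 2 = 476 kN.

476 kN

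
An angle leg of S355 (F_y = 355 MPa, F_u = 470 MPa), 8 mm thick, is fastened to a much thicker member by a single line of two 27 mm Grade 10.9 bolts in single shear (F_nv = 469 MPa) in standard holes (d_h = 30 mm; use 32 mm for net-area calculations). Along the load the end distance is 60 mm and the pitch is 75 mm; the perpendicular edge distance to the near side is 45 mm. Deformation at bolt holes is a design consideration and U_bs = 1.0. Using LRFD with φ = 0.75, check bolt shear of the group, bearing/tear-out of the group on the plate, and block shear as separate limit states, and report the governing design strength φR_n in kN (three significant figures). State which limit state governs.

229 kN (block shear governs)

Bolt shear: A_b = π·27²/4 = 572.6 mm²; R_n = 469 × 572.6 × 2 × 1 / 1000 = 537.1 kN → 0.75 × 537.1 = 403 kN.
Bearing: edge l_c = 45, r_n = 203 kN; interior l_c = 45, r_n = 203 kN; R_n = 203 + 1·203 = 406.1 kN → 305 kN.
Block shear: A_gv = 1080, A_nv = 696, A_nt = 232 mm²; R_n = min(0.6F_uA_nv, 0.6F_yA_gv) + U_bs·F_u·A_nt = 305.3 kN → 229 kN.
Block shear governs: 229 kN.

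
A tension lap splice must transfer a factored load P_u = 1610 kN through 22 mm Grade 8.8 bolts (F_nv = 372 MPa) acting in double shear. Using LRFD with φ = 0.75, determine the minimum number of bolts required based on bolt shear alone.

8 bolts

A_b = π·22²/4 = 380.1 mm².
Per-bolt design strength φR_n = 0.75 × 372 × 380.1 × 2 / 1000 = 212.1 kN.
n ≥ 1610 / 212.1 = 7.59 → use 8 bolts.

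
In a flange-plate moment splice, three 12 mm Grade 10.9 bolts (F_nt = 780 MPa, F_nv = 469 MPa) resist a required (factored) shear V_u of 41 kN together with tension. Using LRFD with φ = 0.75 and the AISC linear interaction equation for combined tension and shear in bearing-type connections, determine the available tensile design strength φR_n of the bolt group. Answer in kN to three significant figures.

190 kN

A_b = π·12²/4 = 113.1 mm²; f_rv = 41 × 1000 / (3 × 113.1) = 120.8 MPa.
F'_nt = 1.3 F_nt − (F_nt / φF_nv) f_rv = 1.3·780 − (780/(0.75·469))·120.8 = 746 MPa, capped at F_nt → F'_nt = 746 MPa.
R_n = F'_nt · A_b · n = 746 × 113.1 × 3 / 1000 = 253.1 kN.
Design strength φR_n = 0.75 × 253.1 = 190 kN.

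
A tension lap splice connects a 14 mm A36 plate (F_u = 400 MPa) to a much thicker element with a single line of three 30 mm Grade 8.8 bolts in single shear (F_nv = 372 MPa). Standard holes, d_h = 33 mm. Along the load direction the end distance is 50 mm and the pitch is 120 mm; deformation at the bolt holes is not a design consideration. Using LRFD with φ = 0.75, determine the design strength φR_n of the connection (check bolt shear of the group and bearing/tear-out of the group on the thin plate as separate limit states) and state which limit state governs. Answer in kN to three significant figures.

Bolt shear: A_b = π·30²/4 = 706.9 mm²; R_n = 372 × 706.9 × 3 × 1 / 1000 = 788.9 kN → 0.75 × 788.9 = 592 kN.
Bearing (1.5 l_c t F_u ≤ 3.0 d t F_u): upper limit = 3.0·30·14·400 / 1000 = 504 kN.
  Edge l_c = 50 − 33/2 = 33.5 → r_n = 281.4 kN; interior l_c = 120 − 33 = 87 → r_n = 504 kN.
  R_n,bearing = 1·281.4 + 2·504 = 1289 kN → 0.75 × 1289 = 967 kN.
Bolt shear governs: 592 kN.

592 kN (bolt shear governs)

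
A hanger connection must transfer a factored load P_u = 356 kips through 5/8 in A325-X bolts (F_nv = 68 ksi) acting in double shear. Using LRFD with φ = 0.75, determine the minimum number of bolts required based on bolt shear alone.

12 bolts

A_b = π·0.625²/4 = 0.3068 in².
Per-bolt design strength φR_n = 0.75 × 68 × 0.3068 × 2 = 31.29 kips.
n ≥ 356 / 31.29 = 11.38 → use 12 bolts.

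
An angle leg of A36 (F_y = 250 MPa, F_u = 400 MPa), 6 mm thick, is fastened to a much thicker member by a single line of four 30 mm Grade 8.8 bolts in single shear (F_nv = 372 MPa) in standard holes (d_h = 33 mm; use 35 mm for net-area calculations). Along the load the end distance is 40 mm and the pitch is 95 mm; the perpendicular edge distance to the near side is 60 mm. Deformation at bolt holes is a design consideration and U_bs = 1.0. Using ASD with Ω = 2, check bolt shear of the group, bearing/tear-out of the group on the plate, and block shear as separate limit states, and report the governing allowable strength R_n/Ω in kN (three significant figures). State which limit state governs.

197 kN (block shear governs)

Bolt shear: A_b = π·30²/4 = 706.9 mm²; R_n = 372 × 706.9 × 4 × 1 / 1000 = 1052 kN → 1052 / 2 = 526 kN.
Bearing: edge l_c = 23.5, r_n = 67.68 kN; interior l_c = 62, r_n = 172.8 kN; R_n = 67.68 + 3·172.8 = 586.1 kN → 293 kN.
Block shear: A_gv = 1950, A_nv = 1215, A_nt = 255 mm²; R_n = min(0.6F_uA_nv, 0.6F_yA_gv) + U_bs·F_u·A_nt = 393.6 kN → 197 kN.
Block shear governs: 197 kN.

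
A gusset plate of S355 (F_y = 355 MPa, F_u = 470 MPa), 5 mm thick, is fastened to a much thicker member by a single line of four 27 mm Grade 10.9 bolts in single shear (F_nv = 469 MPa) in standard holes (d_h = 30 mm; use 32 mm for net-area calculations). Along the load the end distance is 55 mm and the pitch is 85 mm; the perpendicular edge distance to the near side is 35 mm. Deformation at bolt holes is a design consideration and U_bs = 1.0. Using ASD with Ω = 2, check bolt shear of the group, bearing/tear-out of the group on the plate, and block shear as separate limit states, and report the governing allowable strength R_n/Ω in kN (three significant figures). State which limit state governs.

Bolt shear: A_b = π·27²/4 = 572.6 mm²; R_n = 469 × 572.6 × 4 × 1 / 1000 = 1074 kN → 1074 / 2 = 537 kN.
Bearing: edge l_c = 40, r_n = 112.8 kN; interior l_c = 55, r_n = 152.3 kN; R_n = 112.8 + 3·152.3 = 569.6 kN → 285 kN.
Block shear: A_gv = 1550, A_nv = 990, A_nt = 95 mm²; R_n = min(0.6F_uA_nv, 0.6F_yA_gv) + U_bs·F_u·A_nt = 323.8 kN → 162 kN.
Block shear governs: 162 kN.

162 kN (block shear governs)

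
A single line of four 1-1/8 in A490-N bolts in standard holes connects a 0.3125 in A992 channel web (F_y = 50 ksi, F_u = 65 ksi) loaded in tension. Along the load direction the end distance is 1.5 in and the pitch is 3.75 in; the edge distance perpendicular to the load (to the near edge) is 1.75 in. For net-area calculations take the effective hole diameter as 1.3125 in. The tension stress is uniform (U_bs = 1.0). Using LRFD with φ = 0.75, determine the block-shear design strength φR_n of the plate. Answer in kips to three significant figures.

91.2 kips

Shear plane L_v = 1.5 + 3·3.75 = 12.75 in; A_gv = 12.75 × 0.3125 = 3.984 in².
A_nv = (12.75 − 3.5·1.3125) × 0.3125 = 2.549 in².
A_nt = (1.75 − 0.5·1.3125) × 0.3125 = 0.3418 in².
0.6 F_u A_nv = 99.4 kips; 0.6 F_y A_gv = 119.5 kips → shear rupture governs the shear term.
R_n = 99.4 + 1.0 × 65 × 0.3418 = 121.6 kips.
Design strength φR_n = 0.75 × 121.6 = 91.2 kips.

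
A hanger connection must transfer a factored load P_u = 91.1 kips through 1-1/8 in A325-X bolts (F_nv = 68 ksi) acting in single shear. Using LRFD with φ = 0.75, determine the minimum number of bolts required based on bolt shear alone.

2 bolts

A_b = π·1.125²/4 = 0.994 in².
Per-bolt design strength φR_n = 0.75 × 68 × 0.994 × 1 = 50.69 kips.
n ≥ 91.1 / 50.69 = 1.797 → use 2 bolts.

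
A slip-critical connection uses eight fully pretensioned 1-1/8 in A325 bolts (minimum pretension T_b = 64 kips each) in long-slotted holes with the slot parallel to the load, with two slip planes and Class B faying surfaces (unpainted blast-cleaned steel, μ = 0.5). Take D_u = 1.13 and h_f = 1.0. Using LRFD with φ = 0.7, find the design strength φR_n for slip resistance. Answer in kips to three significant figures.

405 kips

R_n = μ · D_u · h_f · T_b · n_s · n_b = 0.5 × 1.13 × 1.0 × 64 × 2 × 8 = 578.6 kips.
Design strength φR_n = 0.7 × 578.6 = 405 kips.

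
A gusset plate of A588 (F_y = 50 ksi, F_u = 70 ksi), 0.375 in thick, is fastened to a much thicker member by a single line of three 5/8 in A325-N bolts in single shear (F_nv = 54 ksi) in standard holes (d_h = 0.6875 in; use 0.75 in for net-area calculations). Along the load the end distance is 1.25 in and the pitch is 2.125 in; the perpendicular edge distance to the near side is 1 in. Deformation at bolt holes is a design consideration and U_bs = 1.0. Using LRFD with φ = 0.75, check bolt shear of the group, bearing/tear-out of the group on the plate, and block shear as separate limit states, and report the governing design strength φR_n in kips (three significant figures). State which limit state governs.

37.3 kips (bolt shear governs)

Bolt shear: A_b = π·0.625²/4 = 0.3068 in²; R_n = 54 × 0.3068 × 3 × 1 = 49.7 kips → 0.75 × 49.7 = 37.3 kips.
Bearing: edge l_c = 0.9062, r_n = 28.55 kips; interior l_c = 1.438, r_n = 39.38 kips; R_n = 28.55 + 2·39.38 = 107.3 kips → 80.5 kips.
Block shear: A_gv = 2.062, A_nv = 1.359, A_nt = 0.2344 in²; R_n = min(0.6F_uA_nv, 0.6F_yA_gv) + U_bs·F_u·A_nt = 73.5 kips → 55.1 kips.
Bolt shear governs: 37.3 kips.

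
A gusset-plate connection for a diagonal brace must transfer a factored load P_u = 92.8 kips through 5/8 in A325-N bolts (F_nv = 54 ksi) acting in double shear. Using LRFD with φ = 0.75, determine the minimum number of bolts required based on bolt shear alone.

4 bolts

A_b = π·0.625²/4 = 0.3068 in².
Per-bolt design strength φR_n = 0.75 × 54 × 0.3068 × 2 = 24.85 kips.
n ≥ 92.8 / 24.85 = 3.734 → use 4 bolts.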